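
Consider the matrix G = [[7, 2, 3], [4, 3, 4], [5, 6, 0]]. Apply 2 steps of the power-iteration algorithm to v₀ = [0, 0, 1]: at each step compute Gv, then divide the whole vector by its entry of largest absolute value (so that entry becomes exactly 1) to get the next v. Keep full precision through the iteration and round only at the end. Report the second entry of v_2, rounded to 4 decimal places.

0.6154

Gv0 = (3.00000, 4.00000, 0.00000); divide by 4.00000 → v1 = (0.75000, 1.00000, 0.00000)
Gv1 = (7.25000, 6.00000, 9.75000); divide by 9.75000 → v2 = (0.74359, 0.61538, 1.00000)
Requested entry of v2: 24/39 = 0.6154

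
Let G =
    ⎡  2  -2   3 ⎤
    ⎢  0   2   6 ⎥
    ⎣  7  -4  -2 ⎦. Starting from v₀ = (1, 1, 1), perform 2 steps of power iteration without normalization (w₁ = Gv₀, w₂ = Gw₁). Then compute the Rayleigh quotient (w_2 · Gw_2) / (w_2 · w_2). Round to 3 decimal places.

λ ≈ 1.957

w1 = Gv₀ = (2·1 + (-2)·1 + 3·1; 0·1 + 2·1 + 6·1; 7·1 + (-4)·1 + (-2)·1) = (3, 8, 1)
w2 = Gw1 = (2·3 + (-2)·8 + 3·1; 0·3 + 2·8 + 6·1; 7·3 + (-4)·8 + (-2)·1) = (-7, 22, -13)
Gw2 = (-97, -34, -111)
w2·Gw2 = (-7)·(-97) + 22·(-34) + (-13)·(-111) = 1374; w2·w2 = (-7)·(-7) + 22·22 + (-13)·(-13) = 702
λ ≈ 1374/702 = 1.957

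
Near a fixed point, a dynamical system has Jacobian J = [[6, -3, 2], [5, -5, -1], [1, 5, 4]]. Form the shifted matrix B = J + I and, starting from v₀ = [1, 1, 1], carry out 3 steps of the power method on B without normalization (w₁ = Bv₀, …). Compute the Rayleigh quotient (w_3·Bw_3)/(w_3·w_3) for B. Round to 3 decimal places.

B = J + I has rows (7, -3, 2); (5, -4, -1); (1, 5, 5)
w1 = Bv₀ = (7·1 + (-3)·1 + 2·1; 5·1 + (-4)·1 + (-1)·1; 1·1 + 5·1 + 5·1) = (6, 0, 11)
w2 = Bw1 = (7·6 + (-3)·0 + 2·11; 5·6 + (-4)·0 + (-1)·11; 1·6 + 5·0 + 5·11) = (64, 19, 61)
w3 = Bw2 = (513, 183, 464)
Bw3 = (3970, 1369, 3748)
w3·Bw3 = 4026209; w3·w3 = 511954; μ ≈ 4026209/511954 = 7.864

7.864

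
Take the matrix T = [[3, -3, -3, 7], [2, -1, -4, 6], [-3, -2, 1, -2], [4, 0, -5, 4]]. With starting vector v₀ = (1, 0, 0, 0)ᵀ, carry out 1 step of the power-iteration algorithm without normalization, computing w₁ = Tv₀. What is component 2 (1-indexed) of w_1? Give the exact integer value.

2

w1 = Tv₀ = (3, 2, -3, 4)
The requested component of w1 is 2.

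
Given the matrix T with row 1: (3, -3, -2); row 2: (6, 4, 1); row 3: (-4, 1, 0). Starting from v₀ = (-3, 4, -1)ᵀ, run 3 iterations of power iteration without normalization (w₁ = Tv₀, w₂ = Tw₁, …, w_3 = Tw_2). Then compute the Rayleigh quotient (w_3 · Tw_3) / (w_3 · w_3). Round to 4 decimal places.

w1 = Tv₀ = (3·(-3) + (-3)·4 + (-2)·(-1); 6·(-3) + 4·4 + 1·(-1); (-4)·(-3) + 1·4 + 0·(-1)) = (-19, -3, 16)
w2 = Tw1 = (3·(-19) + (-3)·(-3) + (-2)·16; 6·(-19) + 4·(-3) + 1·16; (-4)·(-19) + 1·(-3) + 0·16) = (-80, -110, 73)
w3 = Tw2 = (-56, -847, 210)
Tw3 = (1953, -3514, -623)
w3·Tw3 = (-56)·1953 + (-847)·(-3514) + 210·(-623) = 2736160; w3·w3 = (-56)·(-56) + (-847)·(-847) + 210·210 = 764645
λ ≈ 2736160/764645 = 3.5783

3.5783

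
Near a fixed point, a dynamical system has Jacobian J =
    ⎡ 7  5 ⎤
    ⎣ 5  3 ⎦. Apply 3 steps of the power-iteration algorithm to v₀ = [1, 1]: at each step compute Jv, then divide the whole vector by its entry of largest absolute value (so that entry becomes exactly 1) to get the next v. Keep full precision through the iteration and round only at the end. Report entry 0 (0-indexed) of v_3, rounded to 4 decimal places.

1.0000

Jv0 = (12.00000, 8.00000); divide by 12.00000 → v1 = (1.00000, 0.66667)
Jv1 = (10.33333, 7.00000); divide by 10.33333 → v2 = (1.00000, 0.67742)
Jv2 = (10.38710, 7.03226); divide by 10.38710 → v3 = (1.00000, 0.67702)
Requested entry of v3: 1288/1288 = 1.0000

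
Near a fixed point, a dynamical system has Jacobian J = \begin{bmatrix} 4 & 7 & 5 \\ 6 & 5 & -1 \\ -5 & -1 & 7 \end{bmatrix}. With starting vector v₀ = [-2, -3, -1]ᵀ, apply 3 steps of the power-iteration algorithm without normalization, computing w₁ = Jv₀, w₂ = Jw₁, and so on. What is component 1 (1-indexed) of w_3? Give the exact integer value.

-2342

w1 = Jv₀ = (-34, -26, 6)
w2 = Jw1 = (-288, -340, 238)
w3 = Jw2 = (-2342, -3666, 3446)
The requested component of w3 is -2342.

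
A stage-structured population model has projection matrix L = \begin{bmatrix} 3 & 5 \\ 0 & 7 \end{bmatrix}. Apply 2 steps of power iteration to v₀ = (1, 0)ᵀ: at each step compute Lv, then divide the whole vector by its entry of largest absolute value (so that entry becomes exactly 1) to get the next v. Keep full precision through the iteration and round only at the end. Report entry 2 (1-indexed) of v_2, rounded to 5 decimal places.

0.00000

Lv0 = (3.000000, 0.000000); divide by 3.000000 → v1 = (1.000000, 0.000000)
Lv1 = (3.000000, 0.000000); divide by 3.000000 → v2 = (1.000000, 0.000000)
Requested entry of v2: 0/9 = 0.00000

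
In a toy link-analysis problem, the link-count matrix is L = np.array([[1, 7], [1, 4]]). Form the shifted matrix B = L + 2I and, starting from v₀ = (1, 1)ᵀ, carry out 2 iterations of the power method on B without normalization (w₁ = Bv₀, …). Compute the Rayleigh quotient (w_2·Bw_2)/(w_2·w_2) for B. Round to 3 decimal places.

7.581

B = L + 2I has rows (3, 7); (1, 6)
w1 = Bv₀ = (10, 7)
w2 = Bw1 = (79, 52)
Bw2 = (601, 391)
w2·Bw2 = 67811; w2·w2 = 8945; μ ≈ 67811/8945 = 7.581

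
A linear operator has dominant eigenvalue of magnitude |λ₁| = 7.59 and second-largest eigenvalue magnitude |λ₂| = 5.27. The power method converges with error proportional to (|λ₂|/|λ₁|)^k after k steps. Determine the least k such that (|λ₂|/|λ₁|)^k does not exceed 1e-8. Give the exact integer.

51

|λ₂/λ₁| = 5.27/7.59 = 0.69433
Need k ≥ ln(1e-8) / ln(0.69433) = -18.4207 / -0.3648 ≈ 50.495
Smallest integer k satisfying the bound: 51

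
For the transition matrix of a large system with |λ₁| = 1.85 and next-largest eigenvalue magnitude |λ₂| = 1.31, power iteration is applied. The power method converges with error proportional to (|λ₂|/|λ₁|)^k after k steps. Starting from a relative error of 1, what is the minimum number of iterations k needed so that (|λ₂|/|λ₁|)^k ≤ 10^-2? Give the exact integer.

14

|λ₂/λ₁| = 1.31/1.85 = 0.70811
Need k ≥ ln(10^-2) / ln(0.70811) = -4.6052 / -0.3452 ≈ 13.342
Smallest integer k satisfying the bound: 14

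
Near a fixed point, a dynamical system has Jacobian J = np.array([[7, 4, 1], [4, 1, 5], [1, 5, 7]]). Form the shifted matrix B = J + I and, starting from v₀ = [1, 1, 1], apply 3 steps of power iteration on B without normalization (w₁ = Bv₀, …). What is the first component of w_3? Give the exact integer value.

2052

B = J + I has rows (8, 4, 1); (4, 2, 5); (1, 5, 8)
w1 = Bv₀ = (8·1 + 4·1 + 1·1; 4·1 + 2·1 + 5·1; 1·1 + 5·1 + 8·1) = (13, 11, 14)
w2 = Bw1 = (8·13 + 4·11 + 1·14; 4·13 + 2·11 + 5·14; 1·13 + 5·11 + 8·14) = (162, 144, 180)
w3 = Bw2 = (2052, 1836, 2322)
Requested component of w3: 2052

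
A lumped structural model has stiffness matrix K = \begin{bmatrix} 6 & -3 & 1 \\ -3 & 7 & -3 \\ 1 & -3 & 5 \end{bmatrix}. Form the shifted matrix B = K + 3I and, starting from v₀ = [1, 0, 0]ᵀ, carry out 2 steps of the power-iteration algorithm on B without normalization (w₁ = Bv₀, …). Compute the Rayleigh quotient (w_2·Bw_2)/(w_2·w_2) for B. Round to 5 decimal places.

B = K + 3I has rows (9, -3, 1); (-3, 10, -3); (1, -3, 8)
w1 = Bv₀ = (9·1 + (-3)·0 + 1·0; (-3)·1 + 10·0 + (-3)·0; 1·1 + (-3)·0 + 8·0) = (9, -3, 1)
w2 = Bw1 = (9·9 + (-3)·(-3) + 1·1; (-3)·9 + 10·(-3) + (-3)·1; 1·9 + (-3)·(-3) + 8·1) = (91, -60, 26)
Bw2 = (1025, -951, 479)
w2·Bw2 = 162789; w2·w2 = 12557; μ ≈ 162789/12557 = 12.96400

12.96400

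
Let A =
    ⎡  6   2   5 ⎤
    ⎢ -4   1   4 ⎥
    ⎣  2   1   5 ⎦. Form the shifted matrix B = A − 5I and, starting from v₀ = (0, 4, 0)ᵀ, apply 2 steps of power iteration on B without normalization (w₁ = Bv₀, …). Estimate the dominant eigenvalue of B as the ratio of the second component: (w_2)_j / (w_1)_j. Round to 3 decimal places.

B = A − 5I has rows (1, 2, 5); (-4, -4, 4); (2, 1, 0)
w1 = Bv₀ = (1·0 + 2·4 + 5·0; (-4)·0 + (-4)·4 + 4·0; 2·0 + 1·4 + 0·0) = (8, -16, 4)
w2 = Bw1 = (1·8 + 2·(-16) + 5·4; (-4)·8 + (-4)·(-16) + 4·4; 2·8 + 1·(-16) + 0·4) = (-4, 48, 0)
Ratio: 48/-16 = -3.000

-3.000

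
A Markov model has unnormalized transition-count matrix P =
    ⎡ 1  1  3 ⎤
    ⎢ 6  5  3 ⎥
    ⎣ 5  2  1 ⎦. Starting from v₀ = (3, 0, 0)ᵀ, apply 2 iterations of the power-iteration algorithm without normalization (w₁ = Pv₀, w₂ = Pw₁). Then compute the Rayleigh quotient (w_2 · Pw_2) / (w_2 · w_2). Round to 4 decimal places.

λ ≈ 8.7725

w1 = Pv₀ = (1·3 + 1·0 + 3·0; 6·3 + 5·0 + 3·0; 5·3 + 2·0 + 1·0) = (3, 18, 15)
w2 = Pw1 = (1·3 + 1·18 + 3·15; 6·3 + 5·18 + 3·15; 5·3 + 2·18 + 1·15) = (66, 153, 66)
Pw2 = (417, 1359, 702)
w2·Pw2 = 66·417 + 153·1359 + 66·702 = 281781; w2·w2 = 66·66 + 153·153 + 66·66 = 32121
λ ≈ 281781/32121 = 8.7725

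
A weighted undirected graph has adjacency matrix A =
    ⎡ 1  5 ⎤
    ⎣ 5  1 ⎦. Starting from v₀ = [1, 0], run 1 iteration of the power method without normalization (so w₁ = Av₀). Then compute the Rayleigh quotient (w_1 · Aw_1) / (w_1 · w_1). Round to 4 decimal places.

2.9231

w1 = Av₀ = (1, 5)
Aw1 = (26, 10)
w1·Aw1 = 1·26 + 5·10 = 76; w1·w1 = 1·1 + 5·5 = 26
λ ≈ 76/26 = 2.9231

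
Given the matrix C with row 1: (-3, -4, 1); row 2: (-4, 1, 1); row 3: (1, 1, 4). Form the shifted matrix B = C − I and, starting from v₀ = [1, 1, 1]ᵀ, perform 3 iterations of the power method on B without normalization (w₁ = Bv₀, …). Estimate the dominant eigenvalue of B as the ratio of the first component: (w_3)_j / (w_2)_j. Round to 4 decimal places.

B = C − I has rows (-4, -4, 1); (-4, 0, 1); (1, 1, 3)
w1 = Bv₀ = (-7, -3, 5)
w2 = Bw1 = (45, 33, 5)
w3 = Bw2 = (-307, -175, 93)
Ratio: -307/45 = -6.8222

-6.8222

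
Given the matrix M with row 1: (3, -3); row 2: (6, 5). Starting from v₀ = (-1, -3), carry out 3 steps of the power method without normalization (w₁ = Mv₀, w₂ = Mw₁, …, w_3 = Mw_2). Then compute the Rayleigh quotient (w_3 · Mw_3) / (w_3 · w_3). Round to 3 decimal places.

4.035

w1 = Mv₀ = (3·(-1) + (-3)·(-3); 6·(-1) + 5·(-3)) = (6, -21)
w2 = Mw1 = (3·6 + (-3)·(-21); 6·6 + 5·(-21)) = (81, -69)
w3 = Mw2 = (450, 141)
Mw3 = (927, 3405)
w3·Mw3 = 450·927 + 141·3405 = 897255; w3·w3 = 450·450 + 141·141 = 222381
λ ≈ 897255/222381 = 4.035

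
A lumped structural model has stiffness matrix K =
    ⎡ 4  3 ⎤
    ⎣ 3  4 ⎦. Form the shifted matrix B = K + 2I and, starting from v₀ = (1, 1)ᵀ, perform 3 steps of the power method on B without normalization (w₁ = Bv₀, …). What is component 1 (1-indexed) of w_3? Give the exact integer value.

B = K + 2I has rows (6, 3); (3, 6)
w1 = Bv₀ = (6·1 + 3·1; 3·1 + 6·1) = (9, 9)
w2 = Bw1 = (6·9 + 3·9; 3·9 + 6·9) = (81, 81)
w3 = Bw2 = (729, 729)
Requested component of w3: 729

729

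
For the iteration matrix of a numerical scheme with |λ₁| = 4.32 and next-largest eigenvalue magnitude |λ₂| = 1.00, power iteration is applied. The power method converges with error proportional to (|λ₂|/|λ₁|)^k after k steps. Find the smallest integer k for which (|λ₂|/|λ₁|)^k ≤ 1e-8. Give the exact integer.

13

|λ₂/λ₁| = 1.00/4.32 = 0.23148
Need k ≥ ln(1e-8) / ln(0.23148) = -18.4207 / -1.4633 ≈ 12.589
Smallest integer k satisfying the bound: 13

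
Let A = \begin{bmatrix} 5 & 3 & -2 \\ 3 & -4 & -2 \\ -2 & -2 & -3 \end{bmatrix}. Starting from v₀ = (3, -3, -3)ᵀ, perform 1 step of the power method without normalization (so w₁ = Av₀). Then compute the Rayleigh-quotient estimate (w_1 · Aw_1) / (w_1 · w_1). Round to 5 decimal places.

w1 = Av₀ = (12, 27, 9)
Aw1 = (123, -90, -105)
w1·Aw1 = 12·123 + 27·(-90) + 9·(-105) = -1899; w1·w1 = 12·12 + 27·27 + 9·9 = 954
λ ≈ -1899/954 = -1.99057

-1.99057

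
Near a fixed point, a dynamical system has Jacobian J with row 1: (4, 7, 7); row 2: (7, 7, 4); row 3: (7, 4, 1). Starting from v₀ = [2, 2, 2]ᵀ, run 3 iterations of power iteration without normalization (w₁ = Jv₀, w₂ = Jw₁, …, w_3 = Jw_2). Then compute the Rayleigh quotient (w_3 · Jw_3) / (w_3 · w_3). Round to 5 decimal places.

λ ≈ 16.43099

w1 = Jv₀ = (4·2 + 7·2 + 7·2; 7·2 + 7·2 + 4·2; 7·2 + 4·2 + 1·2) = (36, 36, 24)
w2 = Jw1 = (4·36 + 7·36 + 7·24; 7·36 + 7·36 + 4·24; 7·36 + 4·36 + 1·24) = (564, 600, 420)
w3 = Jw2 = (9396, 9828, 6768)
Jw3 = (153756, 161640, 111852)
w3·Jw3 = 9396·153756 + 9828·161640 + 6768·111852 = 3790303632; w3·w3 = 9396·9396 + 9828·9828 + 6768·6768 = 230680224
λ ≈ 3790303632/230680224 = 16.43099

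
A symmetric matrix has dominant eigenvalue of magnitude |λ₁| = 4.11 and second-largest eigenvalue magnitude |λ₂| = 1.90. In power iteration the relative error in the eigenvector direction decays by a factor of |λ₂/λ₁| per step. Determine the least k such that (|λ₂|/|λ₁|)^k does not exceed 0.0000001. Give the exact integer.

21

|λ₂/λ₁| = 1.90/4.11 = 0.46229
Need k ≥ ln(0.0000001) / ln(0.46229) = -16.1181 / -0.7716 ≈ 20.890
Smallest integer k satisfying the bound: 21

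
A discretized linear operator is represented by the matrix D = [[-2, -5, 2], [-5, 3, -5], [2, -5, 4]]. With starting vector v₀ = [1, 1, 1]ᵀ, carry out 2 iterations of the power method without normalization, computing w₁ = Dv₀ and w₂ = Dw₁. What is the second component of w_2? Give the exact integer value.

w1 = Dv₀ = ((-2)·1 + (-5)·1 + 2·1; (-5)·1 + 3·1 + (-5)·1; 2·1 + (-5)·1 + 4·1) = (-5, -7, 1)
w2 = Dw1 = ((-2)·(-5) + (-5)·(-7) + 2·1; (-5)·(-5) + 3·(-7) + (-5)·1; 2·(-5) + (-5)·(-7) + 4·1) = (47, -1, 29)
The requested component of w2 is -1.

-1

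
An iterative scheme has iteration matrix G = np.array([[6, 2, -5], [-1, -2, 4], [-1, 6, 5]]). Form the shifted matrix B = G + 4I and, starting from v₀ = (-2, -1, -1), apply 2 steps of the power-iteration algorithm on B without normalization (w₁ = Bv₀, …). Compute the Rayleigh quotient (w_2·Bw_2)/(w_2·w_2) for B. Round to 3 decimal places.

μ ≈ 8.131

B = G + 4I has rows (10, 2, -5); (-1, 2, 4); (-1, 6, 9)
w1 = Bv₀ = (-17, -4, -13)
w2 = Bw1 = (-113, -43, -124)
Bw2 = (-596, -469, -1261)
w2·Bw2 = 243879; w2·w2 = 29994; μ ≈ 243879/29994 = 8.131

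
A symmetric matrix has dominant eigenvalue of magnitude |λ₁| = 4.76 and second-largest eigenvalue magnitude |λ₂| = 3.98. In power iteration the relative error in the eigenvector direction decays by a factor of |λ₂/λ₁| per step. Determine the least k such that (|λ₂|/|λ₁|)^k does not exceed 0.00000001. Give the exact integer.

|λ₂/λ₁| = 3.98/4.76 = 0.83613
Need k ≥ ln(0.00000001) / ln(0.83613) = -18.4207 / -0.1790 ≈ 102.928
Smallest integer k satisfying the bound: 103

103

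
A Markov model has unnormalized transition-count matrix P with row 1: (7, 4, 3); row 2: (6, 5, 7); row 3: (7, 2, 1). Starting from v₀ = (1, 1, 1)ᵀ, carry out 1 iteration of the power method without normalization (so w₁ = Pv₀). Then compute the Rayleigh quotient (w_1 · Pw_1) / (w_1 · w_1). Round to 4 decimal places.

13.9226

w1 = Pv₀ = (14, 18, 10)
Pw1 = (200, 244, 144)
w1·Pw1 = 14·200 + 18·244 + 10·144 = 8632; w1·w1 = 14·14 + 18·18 + 10·10 = 620
λ ≈ 8632/620 = 13.9226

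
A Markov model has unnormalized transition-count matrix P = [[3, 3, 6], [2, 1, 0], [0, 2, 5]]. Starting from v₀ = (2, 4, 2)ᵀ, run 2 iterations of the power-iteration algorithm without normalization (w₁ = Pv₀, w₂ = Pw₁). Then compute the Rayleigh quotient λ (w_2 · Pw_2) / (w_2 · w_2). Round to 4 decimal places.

6.7503

w1 = Pv₀ = (3·2 + 3·4 + 6·2; 2·2 + 1·4 + 0·2; 0·2 + 2·4 + 5·2) = (30, 8, 18)
w2 = Pw1 = (3·30 + 3·8 + 6·18; 2·30 + 1·8 + 0·18; 0·30 + 2·8 + 5·18) = (222, 68, 106)
Pw2 = (1506, 512, 666)
w2·Pw2 = 222·1506 + 68·512 + 106·666 = 439744; w2·w2 = 222·222 + 68·68 + 106·106 = 65144
λ ≈ 439744/65144 = 6.7503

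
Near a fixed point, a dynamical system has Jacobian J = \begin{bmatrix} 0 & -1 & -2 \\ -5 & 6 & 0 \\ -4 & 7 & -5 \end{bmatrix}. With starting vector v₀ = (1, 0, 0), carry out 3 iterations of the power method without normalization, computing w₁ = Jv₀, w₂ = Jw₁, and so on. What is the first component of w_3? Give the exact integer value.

60

w1 = Jv₀ = (0, -5, -4)
w2 = Jw1 = (13, -30, -15)
w3 = Jw2 = (60, -245, -187)
The requested component of w3 is 60.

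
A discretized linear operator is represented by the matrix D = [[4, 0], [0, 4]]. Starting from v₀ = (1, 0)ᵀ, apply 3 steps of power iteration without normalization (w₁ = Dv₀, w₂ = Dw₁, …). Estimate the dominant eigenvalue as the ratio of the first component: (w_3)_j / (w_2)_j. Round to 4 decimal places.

w1 = Dv₀ = (4·1 + 0·0; 0·1 + 4·0) = (4, 0)
w2 = Dw1 = (4·4 + 0·0; 0·4 + 4·0) = (16, 0)
w3 = Dw2 = (64, 0)
Ratio at component: 64 / 16 = 4.0000

4.0000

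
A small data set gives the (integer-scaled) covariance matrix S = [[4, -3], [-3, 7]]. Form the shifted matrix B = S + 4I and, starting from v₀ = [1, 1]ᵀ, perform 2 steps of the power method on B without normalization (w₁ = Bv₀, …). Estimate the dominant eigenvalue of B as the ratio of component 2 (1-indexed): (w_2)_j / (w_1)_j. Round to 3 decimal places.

B = S + 4I has rows (8, -3); (-3, 11)
w1 = Bv₀ = (8·1 + (-3)·1; (-3)·1 + 11·1) = (5, 8)
w2 = Bw1 = (8·5 + (-3)·8; (-3)·5 + 11·8) = (16, 73)
Ratio: 73/8 = 9.125

9.125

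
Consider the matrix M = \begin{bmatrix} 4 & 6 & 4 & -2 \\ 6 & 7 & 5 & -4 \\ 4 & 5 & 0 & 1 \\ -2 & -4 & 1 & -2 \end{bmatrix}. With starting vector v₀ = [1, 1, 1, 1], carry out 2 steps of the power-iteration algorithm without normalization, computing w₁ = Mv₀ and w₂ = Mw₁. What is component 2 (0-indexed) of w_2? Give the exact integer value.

111

w1 = Mv₀ = (4·1 + 6·1 + 4·1 + (-2)·1; 6·1 + 7·1 + 5·1 + (-4)·1; 4·1 + 5·1 + 0·1 + 1·1; (-2)·1 + (-4)·1 + 1·1 + (-2)·1) = (12, 14, 10, -7)
w2 = Mw1 = (4·12 + 6·14 + 4·10 + (-2)·(-7); 6·12 + 7·14 + 5·10 + (-4)·(-7); 4·12 + 5·14 + 0·10 + 1·(-7); (-2)·12 + (-4)·14 + 1·10 + (-2)·(-7)) = (186, 248, 111, -56)
The requested component of w2 is 111.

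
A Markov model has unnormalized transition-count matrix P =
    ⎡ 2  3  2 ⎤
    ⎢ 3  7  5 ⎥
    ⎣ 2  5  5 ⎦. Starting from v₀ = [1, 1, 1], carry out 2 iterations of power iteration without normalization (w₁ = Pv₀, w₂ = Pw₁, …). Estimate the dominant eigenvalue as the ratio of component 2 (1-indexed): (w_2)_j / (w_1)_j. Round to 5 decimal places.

λ ≈ 12.40000

w1 = Pv₀ = (2·1 + 3·1 + 2·1; 3·1 + 7·1 + 5·1; 2·1 + 5·1 + 5·1) = (7, 15, 12)
w2 = Pw1 = (2·7 + 3·15 + 2·12; 3·7 + 7·15 + 5·12; 2·7 + 5·15 + 5·12) = (83, 186, 149)
Ratio at component: 186 / 15 = 12.40000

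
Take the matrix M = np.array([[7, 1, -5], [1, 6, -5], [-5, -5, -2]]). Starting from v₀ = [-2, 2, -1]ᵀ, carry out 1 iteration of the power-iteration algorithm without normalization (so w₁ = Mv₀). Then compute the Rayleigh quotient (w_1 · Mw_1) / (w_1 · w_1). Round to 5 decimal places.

w1 = Mv₀ = (-7, 15, 2)
Mw1 = (-44, 73, -44)
w1·Mw1 = (-7)·(-44) + 15·73 + 2·(-44) = 1315; w1·w1 = (-7)·(-7) + 15·15 + 2·2 = 278
λ ≈ 1315/278 = 4.73022

4.73022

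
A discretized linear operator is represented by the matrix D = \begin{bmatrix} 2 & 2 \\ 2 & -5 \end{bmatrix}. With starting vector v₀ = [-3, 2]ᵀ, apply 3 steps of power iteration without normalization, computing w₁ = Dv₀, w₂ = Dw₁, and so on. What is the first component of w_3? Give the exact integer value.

w1 = Dv₀ = (2·(-3) + 2·2; 2·(-3) + (-5)·2) = (-2, -16)
w2 = Dw1 = (2·(-2) + 2·(-16); 2·(-2) + (-5)·(-16)) = (-36, 76)
w3 = Dw2 = (80, -452)
The requested component of w3 is 80.

80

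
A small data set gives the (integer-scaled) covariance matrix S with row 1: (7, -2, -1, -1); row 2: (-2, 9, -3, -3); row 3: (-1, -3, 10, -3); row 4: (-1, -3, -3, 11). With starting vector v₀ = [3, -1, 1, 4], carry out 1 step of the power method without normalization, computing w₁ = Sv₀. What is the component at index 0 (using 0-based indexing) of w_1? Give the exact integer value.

w1 = Sv₀ = (7·3 + (-2)·(-1) + (-1)·1 + (-1)·4; (-2)·3 + 9·(-1) + (-3)·1 + (-3)·4; (-1)·3 + (-3)·(-1) + 10·1 + (-3)·4; (-1)·3 + (-3)·(-1) + (-3)·1 + 11·4) = (18, -30, -2, 41)
The requested component of w1 is 18.

18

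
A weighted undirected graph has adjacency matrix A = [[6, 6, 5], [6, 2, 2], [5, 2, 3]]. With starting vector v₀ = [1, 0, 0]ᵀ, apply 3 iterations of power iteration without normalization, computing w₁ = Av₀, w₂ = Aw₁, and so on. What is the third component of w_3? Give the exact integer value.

772

w1 = Av₀ = (6·1 + 6·0 + 5·0; 6·1 + 2·0 + 2·0; 5·1 + 2·0 + 3·0) = (6, 6, 5)
w2 = Aw1 = (6·6 + 6·6 + 5·5; 6·6 + 2·6 + 2·5; 5·6 + 2·6 + 3·5) = (97, 58, 57)
w3 = Aw2 = (1215, 812, 772)
The requested component of w3 is 772.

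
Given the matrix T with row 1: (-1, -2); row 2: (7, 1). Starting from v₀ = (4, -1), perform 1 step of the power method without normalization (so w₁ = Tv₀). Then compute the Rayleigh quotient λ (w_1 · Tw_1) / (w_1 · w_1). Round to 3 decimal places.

λ ≈ 0.621

w1 = Tv₀ = ((-1)·4 + (-2)·(-1); 7·4 + 1·(-1)) = (-2, 27)
Tw1 = (-52, 13)
w1·Tw1 = (-2)·(-52) + 27·13 = 455; w1·w1 = (-2)·(-2) + 27·27 = 733
λ ≈ 455/733 = 0.621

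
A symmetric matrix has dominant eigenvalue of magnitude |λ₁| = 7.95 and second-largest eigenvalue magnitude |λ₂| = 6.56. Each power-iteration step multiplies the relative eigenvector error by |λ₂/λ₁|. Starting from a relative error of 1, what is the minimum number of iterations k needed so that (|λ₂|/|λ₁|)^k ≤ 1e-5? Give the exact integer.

60

|λ₂/λ₁| = 6.56/7.95 = 0.82516
Need k ≥ ln(1e-5) / ln(0.82516) = -11.5129 / -0.1922 ≈ 59.907
Smallest integer k satisfying the bound: 60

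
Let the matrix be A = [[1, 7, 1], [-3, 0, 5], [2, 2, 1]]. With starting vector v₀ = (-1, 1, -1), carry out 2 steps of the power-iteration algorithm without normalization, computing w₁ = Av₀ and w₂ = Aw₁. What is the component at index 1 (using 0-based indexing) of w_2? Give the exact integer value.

w1 = Av₀ = (1·(-1) + 7·1 + 1·(-1); (-3)·(-1) + 0·1 + 5·(-1); 2·(-1) + 2·1 + 1·(-1)) = (5, -2, -1)
w2 = Aw1 = (1·5 + 7·(-2) + 1·(-1); (-3)·5 + 0·(-2) + 5·(-1); 2·5 + 2·(-2) + 1·(-1)) = (-10, -20, 5)
The requested component of w2 is -20.

-20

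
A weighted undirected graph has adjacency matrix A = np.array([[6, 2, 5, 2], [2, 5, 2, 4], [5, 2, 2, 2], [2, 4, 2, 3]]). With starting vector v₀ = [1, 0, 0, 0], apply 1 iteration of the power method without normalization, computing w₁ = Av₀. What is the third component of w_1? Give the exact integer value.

w1 = Av₀ = (6·1 + 2·0 + 5·0 + 2·0; 2·1 + 5·0 + 2·0 + 4·0; 5·1 + 2·0 + 2·0 + 2·0; 2·1 + 4·0 + 2·0 + 3·0) = (6, 2, 5, 2)
The requested component of w1 is 5.

5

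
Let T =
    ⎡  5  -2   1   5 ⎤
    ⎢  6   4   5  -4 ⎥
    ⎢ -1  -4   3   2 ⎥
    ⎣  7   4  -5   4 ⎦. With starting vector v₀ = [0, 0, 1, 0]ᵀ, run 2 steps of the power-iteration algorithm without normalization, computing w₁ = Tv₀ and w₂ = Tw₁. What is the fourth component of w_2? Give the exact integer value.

w1 = Tv₀ = (1, 5, 3, -5)
w2 = Tw1 = (-27, 61, -22, -8)
The requested component of w2 is -8.

-8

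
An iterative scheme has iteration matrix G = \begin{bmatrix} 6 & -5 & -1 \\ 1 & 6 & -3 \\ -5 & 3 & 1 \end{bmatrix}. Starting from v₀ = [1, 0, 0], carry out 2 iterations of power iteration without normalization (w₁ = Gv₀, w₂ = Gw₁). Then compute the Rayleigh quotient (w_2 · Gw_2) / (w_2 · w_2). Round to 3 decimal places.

w1 = Gv₀ = (6, 1, -5)
w2 = Gw1 = (36, 27, -32)
Gw2 = (113, 294, -131)
w2·Gw2 = 36·113 + 27·294 + (-32)·(-131) = 16198; w2·w2 = 36·36 + 27·27 + (-32)·(-32) = 3049
λ ≈ 16198/3049 = 5.313

5.313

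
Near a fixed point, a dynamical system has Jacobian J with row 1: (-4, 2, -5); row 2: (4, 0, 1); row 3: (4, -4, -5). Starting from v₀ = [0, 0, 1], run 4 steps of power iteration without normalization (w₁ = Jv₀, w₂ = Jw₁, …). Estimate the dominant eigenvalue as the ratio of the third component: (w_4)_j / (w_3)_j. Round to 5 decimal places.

λ ≈ -11.10601

w1 = Jv₀ = ((-4)·0 + 2·0 + (-5)·1; 4·0 + 0·0 + 1·1; 4·0 + (-4)·0 + (-5)·1) = (-5, 1, -5)
w2 = Jw1 = ((-4)·(-5) + 2·1 + (-5)·(-5); 4·(-5) + 0·1 + 1·(-5); 4·(-5) + (-4)·1 + (-5)·(-5)) = (47, -25, 1)
w3 = Jw2 = (-243, 189, 283)
w4 = Jw3 = (-65, -689, -3143)
Ratio at component: -3143 / 283 = -11.10601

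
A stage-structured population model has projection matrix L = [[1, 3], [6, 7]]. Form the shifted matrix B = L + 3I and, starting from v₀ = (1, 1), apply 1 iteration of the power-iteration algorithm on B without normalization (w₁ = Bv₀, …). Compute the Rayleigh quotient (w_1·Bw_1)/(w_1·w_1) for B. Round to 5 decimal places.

12.34098

B = L + 3I has rows (4, 3); (6, 10)
w1 = Bv₀ = (4·1 + 3·1; 6·1 + 10·1) = (7, 16)
Bw1 = (76, 202)
w1·Bw1 = 3764; w1·w1 = 305; μ ≈ 3764/305 = 12.34098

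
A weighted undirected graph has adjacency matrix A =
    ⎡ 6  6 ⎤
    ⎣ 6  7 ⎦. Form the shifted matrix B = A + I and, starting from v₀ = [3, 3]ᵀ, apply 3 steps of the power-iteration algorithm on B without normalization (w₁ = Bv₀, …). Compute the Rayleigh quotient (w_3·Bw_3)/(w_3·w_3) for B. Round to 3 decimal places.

B = A + I has rows (7, 6); (6, 8)
w1 = Bv₀ = (7·3 + 6·3; 6·3 + 8·3) = (39, 42)
w2 = Bw1 = (7·39 + 6·42; 6·39 + 8·42) = (525, 570)
w3 = Bw2 = (7095, 7710)
Bw3 = (95925, 104250)
w3·Bw3 = 1484355375; w3·w3 = 109783125; μ ≈ 1484355375/109783125 = 13.521

μ ≈ 13.521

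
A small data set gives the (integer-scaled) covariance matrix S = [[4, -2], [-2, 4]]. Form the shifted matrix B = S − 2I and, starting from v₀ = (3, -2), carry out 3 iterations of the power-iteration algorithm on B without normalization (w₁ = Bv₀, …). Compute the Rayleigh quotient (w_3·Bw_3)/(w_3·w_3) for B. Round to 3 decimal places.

4.000

B = S − 2I has rows (2, -2); (-2, 2)
w1 = Bv₀ = (2·3 + (-2)·(-2); (-2)·3 + 2·(-2)) = (10, -10)
w2 = Bw1 = (2·10 + (-2)·(-10); (-2)·10 + 2·(-10)) = (40, -40)
w3 = Bw2 = (160, -160)
Bw3 = (640, -640)
w3·Bw3 = 204800; w3·w3 = 51200; μ ≈ 204800/51200 = 4.000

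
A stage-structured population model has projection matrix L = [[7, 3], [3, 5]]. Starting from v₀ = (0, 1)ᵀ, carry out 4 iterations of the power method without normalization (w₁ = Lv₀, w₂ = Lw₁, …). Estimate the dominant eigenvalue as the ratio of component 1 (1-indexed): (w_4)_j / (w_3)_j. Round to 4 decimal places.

w1 = Lv₀ = (3, 5)
w2 = Lw1 = (36, 34)
w3 = Lw2 = (354, 278)
w4 = Lw3 = (3312, 2452)
Ratio at component: 3312 / 354 = 9.3559

9.3559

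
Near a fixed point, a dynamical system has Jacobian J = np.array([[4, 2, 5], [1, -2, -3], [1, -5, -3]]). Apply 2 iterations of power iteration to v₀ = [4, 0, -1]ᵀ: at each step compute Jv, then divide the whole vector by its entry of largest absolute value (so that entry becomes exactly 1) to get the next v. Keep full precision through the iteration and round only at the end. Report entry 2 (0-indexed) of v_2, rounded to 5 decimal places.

Jv0 = (11.000000, 7.000000, 7.000000); divide by 11.000000 → v1 = (1.000000, 0.636364, 0.636364)
Jv1 = (8.454545, -2.181818, -4.090909); divide by 8.454545 → v2 = (1.000000, -0.258065, -0.483871)
Requested entry of v2: -45/93 = -0.48387

-0.48387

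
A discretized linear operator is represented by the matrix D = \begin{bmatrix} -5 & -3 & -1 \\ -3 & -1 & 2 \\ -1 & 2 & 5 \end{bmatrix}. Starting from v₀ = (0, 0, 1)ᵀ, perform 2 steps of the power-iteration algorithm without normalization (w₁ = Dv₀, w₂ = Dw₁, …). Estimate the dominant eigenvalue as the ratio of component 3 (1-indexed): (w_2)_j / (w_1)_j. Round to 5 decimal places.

λ ≈ 6.00000

w1 = Dv₀ = (-1, 2, 5)
w2 = Dw1 = (-6, 11, 30)
Ratio at component: 30 / 5 = 6.00000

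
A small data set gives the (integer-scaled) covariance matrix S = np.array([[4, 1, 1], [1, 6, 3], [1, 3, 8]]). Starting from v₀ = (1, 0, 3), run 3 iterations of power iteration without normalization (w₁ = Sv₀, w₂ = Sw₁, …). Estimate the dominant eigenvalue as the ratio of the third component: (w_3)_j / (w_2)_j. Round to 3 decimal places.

w1 = Sv₀ = (7, 10, 25)
w2 = Sw1 = (63, 142, 237)
w3 = Sw2 = (631, 1626, 2385)
Ratio at component: 2385 / 237 = 10.063

10.063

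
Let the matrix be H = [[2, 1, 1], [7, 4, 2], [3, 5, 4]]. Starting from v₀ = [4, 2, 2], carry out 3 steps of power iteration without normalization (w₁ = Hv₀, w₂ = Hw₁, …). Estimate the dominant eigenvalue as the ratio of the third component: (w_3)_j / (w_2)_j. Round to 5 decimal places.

λ ≈ 9.06180

w1 = Hv₀ = (2·4 + 1·2 + 1·2; 7·4 + 4·2 + 2·2; 3·4 + 5·2 + 4·2) = (12, 40, 30)
w2 = Hw1 = (2·12 + 1·40 + 1·30; 7·12 + 4·40 + 2·30; 3·12 + 5·40 + 4·30) = (94, 304, 356)
w3 = Hw2 = (848, 2586, 3226)
Ratio at component: 3226 / 356 = 9.06180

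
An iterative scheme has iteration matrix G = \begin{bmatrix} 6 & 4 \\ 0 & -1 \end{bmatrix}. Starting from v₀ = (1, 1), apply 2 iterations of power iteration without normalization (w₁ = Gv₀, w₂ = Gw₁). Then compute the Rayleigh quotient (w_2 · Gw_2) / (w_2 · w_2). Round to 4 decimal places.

w1 = Gv₀ = (6·1 + 4·1; 0·1 + (-1)·1) = (10, -1)
w2 = Gw1 = (6·10 + 4·(-1); 0·10 + (-1)·(-1)) = (56, 1)
Gw2 = (340, -1)
w2·Gw2 = 56·340 + 1·(-1) = 19039; w2·w2 = 56·56 + 1·1 = 3137
λ ≈ 19039/3137 = 6.0692

λ ≈ 6.0692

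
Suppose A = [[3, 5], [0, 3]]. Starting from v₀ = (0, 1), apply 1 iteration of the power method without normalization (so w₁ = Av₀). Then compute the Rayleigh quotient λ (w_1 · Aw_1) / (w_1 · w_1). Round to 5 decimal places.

w1 = Av₀ = (3·0 + 5·1; 0·0 + 3·1) = (5, 3)
Aw1 = (30, 9)
w1·Aw1 = 5·30 + 3·9 = 177; w1·w1 = 5·5 + 3·3 = 34
λ ≈ 177/34 = 5.20588

λ ≈ 5.20588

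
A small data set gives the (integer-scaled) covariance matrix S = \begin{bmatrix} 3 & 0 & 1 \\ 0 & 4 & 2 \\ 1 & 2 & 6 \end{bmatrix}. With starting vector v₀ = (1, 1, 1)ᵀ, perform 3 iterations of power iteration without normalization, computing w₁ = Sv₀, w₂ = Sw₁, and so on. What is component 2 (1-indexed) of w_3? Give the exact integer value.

308

w1 = Sv₀ = (4, 6, 9)
w2 = Sw1 = (21, 42, 70)
w3 = Sw2 = (133, 308, 525)
The requested component of w3 is 308.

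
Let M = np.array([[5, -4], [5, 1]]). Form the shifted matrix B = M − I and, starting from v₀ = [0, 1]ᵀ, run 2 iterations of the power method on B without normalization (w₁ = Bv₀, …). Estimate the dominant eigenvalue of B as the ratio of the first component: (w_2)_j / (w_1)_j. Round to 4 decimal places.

B = M − I has rows (4, -4); (5, 0)
w1 = Bv₀ = (-4, 0)
w2 = Bw1 = (-16, -20)
Ratio: -16/-4 = 4.0000

4.0000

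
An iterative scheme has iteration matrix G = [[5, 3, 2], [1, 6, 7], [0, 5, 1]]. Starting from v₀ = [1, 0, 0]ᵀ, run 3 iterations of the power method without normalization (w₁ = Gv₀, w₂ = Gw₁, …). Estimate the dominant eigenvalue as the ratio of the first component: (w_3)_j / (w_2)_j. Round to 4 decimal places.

w1 = Gv₀ = (5·1 + 3·0 + 2·0; 1·1 + 6·0 + 7·0; 0·1 + 5·0 + 1·0) = (5, 1, 0)
w2 = Gw1 = (5·5 + 3·1 + 2·0; 1·5 + 6·1 + 7·0; 0·5 + 5·1 + 1·0) = (28, 11, 5)
w3 = Gw2 = (183, 129, 60)
Ratio at component: 183 / 28 = 6.5357

6.5357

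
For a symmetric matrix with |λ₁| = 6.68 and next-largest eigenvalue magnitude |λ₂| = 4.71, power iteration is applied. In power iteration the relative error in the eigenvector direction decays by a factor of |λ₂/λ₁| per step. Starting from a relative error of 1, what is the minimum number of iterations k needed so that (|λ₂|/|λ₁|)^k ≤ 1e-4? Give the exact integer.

27

|λ₂/λ₁| = 4.71/6.68 = 0.70509
Need k ≥ ln(1e-4) / ln(0.70509) = -9.2103 / -0.3494 ≈ 26.358
Smallest integer k satisfying the bound: 27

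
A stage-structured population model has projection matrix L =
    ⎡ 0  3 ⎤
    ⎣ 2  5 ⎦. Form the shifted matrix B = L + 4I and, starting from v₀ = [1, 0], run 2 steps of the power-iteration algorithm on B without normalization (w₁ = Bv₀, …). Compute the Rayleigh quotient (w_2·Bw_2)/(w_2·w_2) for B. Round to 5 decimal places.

9.37931

B = L + 4I has rows (4, 3); (2, 9)
w1 = Bv₀ = (4, 2)
w2 = Bw1 = (22, 26)
Bw2 = (166, 278)
w2·Bw2 = 10880; w2·w2 = 1160; μ ≈ 10880/1160 = 9.37931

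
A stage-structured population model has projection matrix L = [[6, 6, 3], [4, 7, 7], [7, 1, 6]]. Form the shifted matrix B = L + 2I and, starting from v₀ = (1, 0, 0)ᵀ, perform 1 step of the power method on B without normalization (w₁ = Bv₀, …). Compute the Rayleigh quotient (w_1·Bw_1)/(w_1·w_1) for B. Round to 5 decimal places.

B = L + 2I has rows (8, 6, 3); (4, 9, 7); (7, 1, 8)
w1 = Bv₀ = (8·1 + 6·0 + 3·0; 4·1 + 9·0 + 7·0; 7·1 + 1·0 + 8·0) = (8, 4, 7)
Bw1 = (109, 117, 116)
w1·Bw1 = 2152; w1·w1 = 129; μ ≈ 2152/129 = 16.68217

16.68217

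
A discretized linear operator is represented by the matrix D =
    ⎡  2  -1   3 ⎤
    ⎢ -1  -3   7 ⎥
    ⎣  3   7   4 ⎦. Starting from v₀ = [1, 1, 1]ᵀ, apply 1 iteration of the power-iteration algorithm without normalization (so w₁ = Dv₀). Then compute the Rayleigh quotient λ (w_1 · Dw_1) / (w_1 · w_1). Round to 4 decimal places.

7.6425

w1 = Dv₀ = (2·1 + (-1)·1 + 3·1; (-1)·1 + (-3)·1 + 7·1; 3·1 + 7·1 + 4·1) = (4, 3, 14)
Dw1 = (47, 85, 89)
w1·Dw1 = 4·47 + 3·85 + 14·89 = 1689; w1·w1 = 4·4 + 3·3 + 14·14 = 221
λ ≈ 1689/221 = 7.6425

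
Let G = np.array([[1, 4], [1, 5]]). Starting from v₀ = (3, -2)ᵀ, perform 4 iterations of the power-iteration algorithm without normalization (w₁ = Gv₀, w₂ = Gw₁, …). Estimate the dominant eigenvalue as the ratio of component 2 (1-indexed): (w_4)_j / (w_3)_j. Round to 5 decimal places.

w1 = Gv₀ = (1·3 + 4·(-2); 1·3 + 5·(-2)) = (-5, -7)
w2 = Gw1 = (1·(-5) + 4·(-7); 1·(-5) + 5·(-7)) = (-33, -40)
w3 = Gw2 = (-193, -233)
w4 = Gw3 = (-1125, -1358)
Ratio at component: -1358 / -233 = 5.82833

λ ≈ 5.82833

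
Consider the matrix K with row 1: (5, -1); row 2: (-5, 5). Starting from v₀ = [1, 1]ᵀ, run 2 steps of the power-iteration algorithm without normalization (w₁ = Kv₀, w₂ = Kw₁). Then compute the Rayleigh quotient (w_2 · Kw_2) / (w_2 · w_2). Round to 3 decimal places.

w1 = Kv₀ = (4, 0)
w2 = Kw1 = (20, -20)
Kw2 = (120, -200)
w2·Kw2 = 20·120 + (-20)·(-200) = 6400; w2·w2 = 20·20 + (-20)·(-20) = 800
λ ≈ 6400/800 = 8.000

λ ≈ 8.000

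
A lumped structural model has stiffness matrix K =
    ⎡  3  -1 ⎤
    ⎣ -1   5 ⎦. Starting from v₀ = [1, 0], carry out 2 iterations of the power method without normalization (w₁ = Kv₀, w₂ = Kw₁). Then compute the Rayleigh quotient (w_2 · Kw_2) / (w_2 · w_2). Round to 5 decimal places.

λ ≈ 4.75610

w1 = Kv₀ = (3·1 + (-1)·0; (-1)·1 + 5·0) = (3, -1)
w2 = Kw1 = (3·3 + (-1)·(-1); (-1)·3 + 5·(-1)) = (10, -8)
Kw2 = (38, -50)
w2·Kw2 = 10·38 + (-8)·(-50) = 780; w2·w2 = 10·10 + (-8)·(-8) = 164
λ ≈ 780/164 = 4.75610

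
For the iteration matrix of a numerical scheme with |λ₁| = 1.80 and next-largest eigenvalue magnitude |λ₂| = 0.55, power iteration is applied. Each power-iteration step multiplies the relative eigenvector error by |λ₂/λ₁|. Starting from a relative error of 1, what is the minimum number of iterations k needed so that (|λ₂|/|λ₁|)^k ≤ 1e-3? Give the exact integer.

6

|λ₂/λ₁| = 0.55/1.80 = 0.30556
Need k ≥ ln(1e-3) / ln(0.30556) = -6.9078 / -1.1856 ≈ 5.826
Smallest integer k satisfying the bound: 6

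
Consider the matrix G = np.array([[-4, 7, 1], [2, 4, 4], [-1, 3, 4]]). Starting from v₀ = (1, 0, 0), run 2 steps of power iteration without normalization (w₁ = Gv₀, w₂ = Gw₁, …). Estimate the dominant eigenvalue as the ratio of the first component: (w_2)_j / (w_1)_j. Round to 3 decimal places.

λ ≈ -7.250

w1 = Gv₀ = (-4, 2, -1)
w2 = Gw1 = (29, -4, 6)
Ratio at component: 29 / -4 = -7.250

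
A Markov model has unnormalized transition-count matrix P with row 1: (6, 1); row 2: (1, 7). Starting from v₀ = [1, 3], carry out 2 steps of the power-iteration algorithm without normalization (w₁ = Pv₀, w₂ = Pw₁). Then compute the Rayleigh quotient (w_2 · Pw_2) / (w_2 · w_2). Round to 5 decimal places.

w1 = Pv₀ = (6·1 + 1·3; 1·1 + 7·3) = (9, 22)
w2 = Pw1 = (6·9 + 1·22; 1·9 + 7·22) = (76, 163)
Pw2 = (619, 1217)
w2·Pw2 = 76·619 + 163·1217 = 245415; w2·w2 = 76·76 + 163·163 = 32345
λ ≈ 245415/32345 = 7.58742

λ ≈ 7.58742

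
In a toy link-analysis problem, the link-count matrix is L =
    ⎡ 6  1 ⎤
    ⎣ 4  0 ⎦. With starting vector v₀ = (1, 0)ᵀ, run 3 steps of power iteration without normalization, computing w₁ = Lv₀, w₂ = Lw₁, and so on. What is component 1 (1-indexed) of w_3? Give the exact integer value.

264

w1 = Lv₀ = (6, 4)
w2 = Lw1 = (40, 24)
w3 = Lw2 = (264, 160)
The requested component of w3 is 264.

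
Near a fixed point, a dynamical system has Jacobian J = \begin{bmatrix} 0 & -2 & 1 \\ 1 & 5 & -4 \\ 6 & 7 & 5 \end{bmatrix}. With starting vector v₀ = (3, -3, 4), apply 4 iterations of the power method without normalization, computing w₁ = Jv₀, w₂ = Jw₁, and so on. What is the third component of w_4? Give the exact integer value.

-8936

w1 = Jv₀ = (0·3 + (-2)·(-3) + 1·4; 1·3 + 5·(-3) + (-4)·4; 6·3 + 7·(-3) + 5·4) = (10, -28, 17)
w2 = Jw1 = (0·10 + (-2)·(-28) + 1·17; 1·10 + 5·(-28) + (-4)·17; 6·10 + 7·(-28) + 5·17) = (73, -198, -51)
w3 = Jw2 = (345, -713, -1203)
w4 = Jw3 = (223, 1592, -8936)
The requested component of w4 is -8936.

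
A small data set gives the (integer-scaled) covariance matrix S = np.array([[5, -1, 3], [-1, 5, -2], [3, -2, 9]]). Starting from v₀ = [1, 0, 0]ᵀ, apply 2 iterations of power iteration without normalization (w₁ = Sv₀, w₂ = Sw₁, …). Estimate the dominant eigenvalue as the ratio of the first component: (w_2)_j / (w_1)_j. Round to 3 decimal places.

7.000

w1 = Sv₀ = (5·1 + (-1)·0 + 3·0; (-1)·1 + 5·0 + (-2)·0; 3·1 + (-2)·0 + 9·0) = (5, -1, 3)
w2 = Sw1 = (5·5 + (-1)·(-1) + 3·3; (-1)·5 + 5·(-1) + (-2)·3; 3·5 + (-2)·(-1) + 9·3) = (35, -16, 44)
Ratio at component: 35 / 5 = 7.000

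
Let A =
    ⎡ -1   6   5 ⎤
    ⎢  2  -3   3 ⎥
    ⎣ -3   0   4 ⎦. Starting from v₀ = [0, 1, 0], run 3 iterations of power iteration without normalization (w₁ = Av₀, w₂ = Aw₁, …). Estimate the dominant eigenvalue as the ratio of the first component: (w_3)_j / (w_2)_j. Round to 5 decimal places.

w1 = Av₀ = ((-1)·0 + 6·1 + 5·0; 2·0 + (-3)·1 + 3·0; (-3)·0 + 0·1 + 4·0) = (6, -3, 0)
w2 = Aw1 = ((-1)·6 + 6·(-3) + 5·0; 2·6 + (-3)·(-3) + 3·0; (-3)·6 + 0·(-3) + 4·0) = (-24, 21, -18)
w3 = Aw2 = (60, -165, 0)
Ratio at component: 60 / -24 = -2.50000

-2.50000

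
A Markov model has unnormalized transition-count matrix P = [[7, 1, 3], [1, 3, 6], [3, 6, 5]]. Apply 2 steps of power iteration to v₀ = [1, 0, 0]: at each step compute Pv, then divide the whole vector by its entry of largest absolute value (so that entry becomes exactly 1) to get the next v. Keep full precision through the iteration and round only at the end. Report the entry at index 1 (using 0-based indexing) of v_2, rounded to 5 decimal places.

Pv0 = (7.000000, 1.000000, 3.000000); divide by 7.000000 → v1 = (1.000000, 0.142857, 0.428571)
Pv1 = (8.428571, 4.000000, 6.000000); divide by 8.428571 → v2 = (1.000000, 0.474576, 0.711864)
Requested entry of v2: 28/59 = 0.47458

0.47458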